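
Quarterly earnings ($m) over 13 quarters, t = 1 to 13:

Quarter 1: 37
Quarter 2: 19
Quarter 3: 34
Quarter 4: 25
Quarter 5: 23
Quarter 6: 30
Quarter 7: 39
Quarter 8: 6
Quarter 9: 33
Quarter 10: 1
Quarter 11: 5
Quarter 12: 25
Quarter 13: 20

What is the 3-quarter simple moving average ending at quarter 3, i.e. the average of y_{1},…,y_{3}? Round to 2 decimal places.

30.00

Sum of periods 1–3: 37 + 19 + 34 = 90
Divide by 3: 90 / 3 = 30.00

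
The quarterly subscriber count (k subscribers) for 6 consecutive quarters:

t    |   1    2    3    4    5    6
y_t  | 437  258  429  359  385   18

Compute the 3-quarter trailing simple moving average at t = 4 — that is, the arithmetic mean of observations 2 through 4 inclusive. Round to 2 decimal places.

Sum of periods 2–4: 258 + 429 + 359 = 1046
Divide by 3: 1046 / 3 = 348.67

348.67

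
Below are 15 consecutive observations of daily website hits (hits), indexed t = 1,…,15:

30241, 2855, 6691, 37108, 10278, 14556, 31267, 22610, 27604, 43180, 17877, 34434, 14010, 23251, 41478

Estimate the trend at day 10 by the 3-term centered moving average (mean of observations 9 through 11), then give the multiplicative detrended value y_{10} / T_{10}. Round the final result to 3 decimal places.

Trend T_10 = (27604 + 43180 + 17877) / 3 = 88661/3 = 29553.66667
Ratio to trend: 43180 / 29553.66667 = 1.461

1.461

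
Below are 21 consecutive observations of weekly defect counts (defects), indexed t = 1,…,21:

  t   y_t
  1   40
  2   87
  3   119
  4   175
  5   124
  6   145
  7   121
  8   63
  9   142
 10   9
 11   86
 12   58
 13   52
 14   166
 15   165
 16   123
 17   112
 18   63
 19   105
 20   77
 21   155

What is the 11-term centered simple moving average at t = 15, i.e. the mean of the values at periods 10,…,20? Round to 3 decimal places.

92.364

Sum of periods 10–20: 9 + 86 + 58 + 52 + 166 + 165 + 123 + 112 + 63 + 105 + 77 = 1016
Divide by 11: 1016 / 11 = 92.364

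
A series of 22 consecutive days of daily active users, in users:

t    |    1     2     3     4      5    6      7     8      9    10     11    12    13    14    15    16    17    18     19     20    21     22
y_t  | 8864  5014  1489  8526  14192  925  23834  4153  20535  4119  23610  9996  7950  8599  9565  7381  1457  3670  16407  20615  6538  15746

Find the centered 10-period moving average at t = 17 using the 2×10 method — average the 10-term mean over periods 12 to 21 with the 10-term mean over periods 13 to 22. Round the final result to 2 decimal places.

9505.30

Sum over 12–21: 9996 + 7950 + 8599 + 9565 + 7381 + 1457 + 3670 + 16407 + 20615 + 6538 = 92178
Sum over 13–22: 7950 + 8599 + 9565 + 7381 + 1457 + 3670 + 16407 + 20615 + 6538 + 15746 = 97928
CMA at t=17 = (92178 + 97928) / (2·10) = 190106 / 20 = 9505.30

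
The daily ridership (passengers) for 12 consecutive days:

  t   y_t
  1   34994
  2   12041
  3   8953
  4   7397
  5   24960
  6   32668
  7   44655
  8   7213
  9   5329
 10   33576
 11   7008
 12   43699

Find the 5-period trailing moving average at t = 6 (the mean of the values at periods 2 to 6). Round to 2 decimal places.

17203.80

Sum of periods 2–6: 12041 + 8953 + 7397 + 24960 + 32668 = 86019
Divide by 5: 86019 / 5 = 17203.80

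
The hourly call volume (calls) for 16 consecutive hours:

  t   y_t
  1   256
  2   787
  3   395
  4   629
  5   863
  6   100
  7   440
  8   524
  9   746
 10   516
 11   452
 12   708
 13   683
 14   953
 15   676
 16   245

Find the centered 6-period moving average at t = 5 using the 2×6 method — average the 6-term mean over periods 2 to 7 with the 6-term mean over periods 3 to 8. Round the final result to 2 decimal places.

Sum over 2–7: 787 + 395 + 629 + 863 + 100 + 440 = 3214
Sum over 3–8: 395 + 629 + 863 + 100 + 440 + 524 = 2951
CMA at t=5 = (3214 + 2951) / (2·6) = 6165 / 12 = 513.75

513.75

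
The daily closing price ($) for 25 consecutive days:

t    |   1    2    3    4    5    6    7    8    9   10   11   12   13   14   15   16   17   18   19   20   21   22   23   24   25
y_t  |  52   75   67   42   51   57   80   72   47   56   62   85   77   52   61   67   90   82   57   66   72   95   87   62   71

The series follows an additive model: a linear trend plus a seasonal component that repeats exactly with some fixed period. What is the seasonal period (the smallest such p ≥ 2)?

First differences y_{t+1} − y_t: 23, -8, -25, 9, 6, 23, -8, -25, 9, 6, 23, -8, …
The difference pattern repeats every 5 terms and not for any smaller step, so p = 5.

5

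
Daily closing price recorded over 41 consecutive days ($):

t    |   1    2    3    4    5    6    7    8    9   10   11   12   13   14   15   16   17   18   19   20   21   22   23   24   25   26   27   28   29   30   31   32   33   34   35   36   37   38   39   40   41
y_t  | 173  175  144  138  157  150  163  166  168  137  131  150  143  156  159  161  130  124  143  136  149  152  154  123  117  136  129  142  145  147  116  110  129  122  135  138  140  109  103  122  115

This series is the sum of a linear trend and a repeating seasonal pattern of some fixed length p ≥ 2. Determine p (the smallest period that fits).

7

First differences y_{t+1} − y_t: 2, -31, -6, 19, -7, 13, 3, 2, -31, -6, 19, -7, 13, 3, 2, -31, …
The difference pattern repeats every 7 terms and not for any smaller step, so p = 7.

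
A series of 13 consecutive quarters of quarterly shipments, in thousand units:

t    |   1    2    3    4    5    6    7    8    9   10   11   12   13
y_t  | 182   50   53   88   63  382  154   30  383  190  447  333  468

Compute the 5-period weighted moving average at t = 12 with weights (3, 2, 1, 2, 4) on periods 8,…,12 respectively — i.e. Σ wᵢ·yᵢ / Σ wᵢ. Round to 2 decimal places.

272.67

Weighted sum: 3·30 + 2·383 + 1·190 + 2·447 + 4·333 = 90 + 766 + 190 + 894 + 1332 = 3272
Weight total: 3 + 2 + 1 + 2 + 4 = 12
WMA = 3272 / 12 = 272.67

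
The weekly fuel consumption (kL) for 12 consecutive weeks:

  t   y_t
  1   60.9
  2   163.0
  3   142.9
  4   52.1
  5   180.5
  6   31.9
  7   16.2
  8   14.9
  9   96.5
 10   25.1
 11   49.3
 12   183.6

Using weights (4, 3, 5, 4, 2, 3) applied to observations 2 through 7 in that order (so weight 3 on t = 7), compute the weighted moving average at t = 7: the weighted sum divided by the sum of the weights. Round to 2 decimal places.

103.60

Weighted sum: 4·163.0 + 3·142.9 + 5·52.1 + 4·180.5 + 2·31.9 + 3·16.2 = 652.0 + 428.7 + 260.5 + 722.0 + 63.8 + 48.6 = 2175.6
Weight total: 4 + 3 + 5 + 4 + 2 + 3 = 21
WMA = 2175.6 / 21 = 103.60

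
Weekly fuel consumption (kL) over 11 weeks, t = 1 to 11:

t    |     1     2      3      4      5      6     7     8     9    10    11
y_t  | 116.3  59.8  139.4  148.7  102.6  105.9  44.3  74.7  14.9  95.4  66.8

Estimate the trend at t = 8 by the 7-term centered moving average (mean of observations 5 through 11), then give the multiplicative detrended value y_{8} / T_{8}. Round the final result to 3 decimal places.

1.036

Trend T_8 = (102.6 + 105.9 + 44.3 + 74.7 + 14.9 + 95.4 + 66.8) / 7 = 504.6/7 = 72.08571
Ratio to trend: 74.7 / 72.08571 = 1.036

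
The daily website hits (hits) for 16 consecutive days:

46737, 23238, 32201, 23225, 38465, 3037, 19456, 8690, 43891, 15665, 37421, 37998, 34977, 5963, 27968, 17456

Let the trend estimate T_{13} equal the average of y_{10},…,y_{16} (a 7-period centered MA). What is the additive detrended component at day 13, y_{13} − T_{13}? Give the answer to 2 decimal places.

Trend T_13 = (15665 + 37421 + 37998 + 34977 + 5963 + 27968 + 17456) / 7 = 177448/7 = 25349.7143
Detrended value: 34977 − 25349.7143 = 9627.29

9627.29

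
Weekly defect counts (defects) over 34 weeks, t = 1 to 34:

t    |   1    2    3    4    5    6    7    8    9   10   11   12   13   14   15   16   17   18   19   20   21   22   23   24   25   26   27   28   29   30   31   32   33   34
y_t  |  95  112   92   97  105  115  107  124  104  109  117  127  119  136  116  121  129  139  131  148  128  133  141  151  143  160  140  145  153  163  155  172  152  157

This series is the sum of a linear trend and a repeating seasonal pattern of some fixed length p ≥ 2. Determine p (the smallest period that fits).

6

First differences y_{t+1} − y_t: 17, -20, 5, 8, 10, -8, 17, -20, 5, 8, 10, -8, 17, -20, …
The difference pattern repeats every 6 terms and not for any smaller step, so p = 6.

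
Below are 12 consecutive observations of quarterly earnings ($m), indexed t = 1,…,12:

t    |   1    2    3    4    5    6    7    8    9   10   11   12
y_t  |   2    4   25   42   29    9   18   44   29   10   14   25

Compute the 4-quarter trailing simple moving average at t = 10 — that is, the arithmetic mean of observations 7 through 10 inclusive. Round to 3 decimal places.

25.250

Sum of periods 7–10: 18 + 44 + 29 + 10 = 101
Divide by 4: 101 / 4 = 25.250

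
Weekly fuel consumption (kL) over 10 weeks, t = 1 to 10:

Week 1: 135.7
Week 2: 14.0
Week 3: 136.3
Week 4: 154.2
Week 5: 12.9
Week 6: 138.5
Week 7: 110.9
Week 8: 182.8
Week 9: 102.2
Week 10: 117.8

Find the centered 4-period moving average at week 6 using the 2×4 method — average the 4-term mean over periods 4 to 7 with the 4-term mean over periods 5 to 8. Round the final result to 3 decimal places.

107.700

Sum over 4–7: 154.2 + 12.9 + 138.5 + 110.9 = 416.5
Sum over 5–8: 12.9 + 138.5 + 110.9 + 182.8 = 445.1
CMA at t=6 = (416.5 + 445.1) / (2·4) = 861.6 / 8 = 107.700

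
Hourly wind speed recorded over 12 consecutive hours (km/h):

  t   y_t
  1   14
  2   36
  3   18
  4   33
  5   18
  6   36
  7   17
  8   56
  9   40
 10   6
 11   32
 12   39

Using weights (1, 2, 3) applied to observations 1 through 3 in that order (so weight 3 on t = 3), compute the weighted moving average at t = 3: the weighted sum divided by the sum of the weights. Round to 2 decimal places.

Weighted sum: 1·14 + 2·36 + 3·18 = 14 + 72 + 54 = 140
Weight total: 1 + 2 + 3 = 6
WMA = 140 / 6 = 23.33

23.33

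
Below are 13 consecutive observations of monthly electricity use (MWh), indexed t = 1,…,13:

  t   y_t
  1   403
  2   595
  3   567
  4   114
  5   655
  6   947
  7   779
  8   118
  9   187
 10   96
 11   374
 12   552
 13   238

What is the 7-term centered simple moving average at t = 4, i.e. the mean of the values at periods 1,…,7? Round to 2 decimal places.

Sum of periods 1–7: 403 + 595 + 567 + 114 + 655 + 947 + 779 = 4060
Divide by 7: 4060 / 7 = 580.00

580.00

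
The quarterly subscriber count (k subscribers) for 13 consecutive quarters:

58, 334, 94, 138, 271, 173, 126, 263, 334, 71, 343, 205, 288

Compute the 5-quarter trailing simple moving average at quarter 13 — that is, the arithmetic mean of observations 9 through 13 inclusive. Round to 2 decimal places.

248.20

Sum of periods 9–13: 334 + 71 + 343 + 205 + 288 = 1241
Divide by 5: 1241 / 5 = 248.20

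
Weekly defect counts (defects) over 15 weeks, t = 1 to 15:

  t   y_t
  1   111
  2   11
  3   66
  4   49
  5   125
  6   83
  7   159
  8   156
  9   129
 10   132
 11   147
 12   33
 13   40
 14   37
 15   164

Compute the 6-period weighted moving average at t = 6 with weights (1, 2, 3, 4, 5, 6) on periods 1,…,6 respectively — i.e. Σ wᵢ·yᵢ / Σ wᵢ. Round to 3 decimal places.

78.571

Weighted sum: 1·111 + 2·11 + 3·66 + 4·49 + 5·125 + 6·83 = 111 + 22 + 198 + 196 + 625 + 498 = 1650
Weight total: 1 + 2 + 3 + 4 + 5 + 6 = 21
WMA = 1650 / 21 = 78.571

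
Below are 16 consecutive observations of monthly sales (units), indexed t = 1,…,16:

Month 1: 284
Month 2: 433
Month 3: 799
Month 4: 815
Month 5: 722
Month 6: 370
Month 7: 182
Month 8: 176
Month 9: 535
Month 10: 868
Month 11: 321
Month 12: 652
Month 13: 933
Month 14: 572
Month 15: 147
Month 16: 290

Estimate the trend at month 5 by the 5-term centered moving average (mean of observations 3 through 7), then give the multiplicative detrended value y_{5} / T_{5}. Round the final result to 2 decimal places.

Trend T_5 = (799 + 815 + 722 + 370 + 182) / 5 = 2888/5 = 577.6000
Ratio to trend: 722 / 577.6000 = 1.25

1.25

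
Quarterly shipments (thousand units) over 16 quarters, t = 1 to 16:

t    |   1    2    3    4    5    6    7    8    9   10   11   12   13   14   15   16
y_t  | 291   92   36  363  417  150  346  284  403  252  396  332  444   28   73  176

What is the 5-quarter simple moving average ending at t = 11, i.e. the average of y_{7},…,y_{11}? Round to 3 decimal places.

Sum of periods 7–11: 346 + 284 + 403 + 252 + 396 = 1681
Divide by 5: 1681 / 5 = 336.200

336.200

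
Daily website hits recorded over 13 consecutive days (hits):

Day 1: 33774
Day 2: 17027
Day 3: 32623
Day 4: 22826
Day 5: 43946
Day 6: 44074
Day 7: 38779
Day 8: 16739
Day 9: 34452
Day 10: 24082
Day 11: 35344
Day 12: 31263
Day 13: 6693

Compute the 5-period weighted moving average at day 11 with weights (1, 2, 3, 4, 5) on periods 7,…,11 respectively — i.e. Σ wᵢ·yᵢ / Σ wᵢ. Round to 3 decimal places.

Weighted sum: 1·38779 + 2·16739 + 3·34452 + 4·24082 + 5·35344 = 38779 + 33478 + 103356 + 96328 + 176720 = 448661
Weight total: 1 + 2 + 3 + 4 + 5 = 15
WMA = 448661 / 15 = 29910.733

29910.733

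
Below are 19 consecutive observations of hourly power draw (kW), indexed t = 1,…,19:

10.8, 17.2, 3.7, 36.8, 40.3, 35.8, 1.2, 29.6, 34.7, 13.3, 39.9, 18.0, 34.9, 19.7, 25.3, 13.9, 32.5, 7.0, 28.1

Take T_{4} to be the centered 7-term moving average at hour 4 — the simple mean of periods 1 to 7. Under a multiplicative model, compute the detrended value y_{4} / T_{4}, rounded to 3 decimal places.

1.767

Trend T_4 = (10.8 + 17.2 + 3.7 + 36.8 + 40.3 + 35.8 + 1.2) / 7 = 145.8/7 = 20.82857
Ratio to trend: 36.8 / 20.82857 = 1.767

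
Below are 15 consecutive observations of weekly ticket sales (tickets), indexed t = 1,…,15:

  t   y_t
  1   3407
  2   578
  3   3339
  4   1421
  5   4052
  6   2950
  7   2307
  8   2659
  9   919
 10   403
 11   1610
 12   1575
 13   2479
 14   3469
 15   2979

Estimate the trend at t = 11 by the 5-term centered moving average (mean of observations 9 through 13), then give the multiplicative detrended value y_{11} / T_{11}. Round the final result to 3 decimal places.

Trend T_11 = (919 + 403 + 1610 + 1575 + 2479) / 5 = 6986/5 = 1397.20000
Ratio to trend: 1610 / 1397.20000 = 1.152

1.152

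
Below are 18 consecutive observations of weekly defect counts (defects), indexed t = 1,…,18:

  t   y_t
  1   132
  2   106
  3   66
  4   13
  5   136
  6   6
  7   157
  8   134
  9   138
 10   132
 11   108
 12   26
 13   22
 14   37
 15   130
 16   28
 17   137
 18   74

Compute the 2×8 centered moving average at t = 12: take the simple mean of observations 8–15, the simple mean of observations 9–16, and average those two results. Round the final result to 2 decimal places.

84.25

Sum over 8–15: 134 + 138 + 132 + 108 + 26 + 22 + 37 + 130 = 727
Sum over 9–16: 138 + 132 + 108 + 26 + 22 + 37 + 130 + 28 = 621
CMA at t=12 = (727 + 621) / (2·8) = 1348 / 16 = 84.25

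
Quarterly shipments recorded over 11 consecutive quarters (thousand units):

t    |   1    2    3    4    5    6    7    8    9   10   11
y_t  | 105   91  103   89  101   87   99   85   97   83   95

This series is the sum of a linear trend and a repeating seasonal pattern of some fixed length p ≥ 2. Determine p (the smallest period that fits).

2

First differences y_{t+1} − y_t: -14, 12, -14, 12, -14, 12, …
The difference pattern repeats every 2 terms and not for any smaller step, so p = 2.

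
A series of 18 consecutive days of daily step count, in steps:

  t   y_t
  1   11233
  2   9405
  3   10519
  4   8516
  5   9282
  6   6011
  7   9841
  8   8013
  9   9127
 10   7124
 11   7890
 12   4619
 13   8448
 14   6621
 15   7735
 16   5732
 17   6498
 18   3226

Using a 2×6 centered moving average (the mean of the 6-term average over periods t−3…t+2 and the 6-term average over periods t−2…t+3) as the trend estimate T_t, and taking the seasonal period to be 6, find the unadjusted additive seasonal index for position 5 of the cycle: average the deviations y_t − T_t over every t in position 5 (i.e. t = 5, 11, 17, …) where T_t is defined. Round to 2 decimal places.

Season position 5 occurs at t = 5, 11 (where T_t is defined).
t=5: T_5 = 8813.0000; y_5 − T_5 = 9282 − 8813.0000 = 469.0000
t=11: T_11 = 7420.8333; y_11 − T_11 = 7890 − 7420.8333 = 469.1667
Mean deviation: (469.0000 + 469.1667) / 2 = 469.08

469.08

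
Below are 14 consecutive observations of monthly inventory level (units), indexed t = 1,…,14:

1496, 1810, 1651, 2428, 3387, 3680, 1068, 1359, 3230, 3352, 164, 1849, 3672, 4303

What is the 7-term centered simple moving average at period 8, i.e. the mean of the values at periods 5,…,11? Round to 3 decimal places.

2320.000

Sum of periods 5–11: 3387 + 3680 + 1068 + 1359 + 3230 + 3352 + 164 = 16240
Divide by 7: 16240 / 7 = 2320.000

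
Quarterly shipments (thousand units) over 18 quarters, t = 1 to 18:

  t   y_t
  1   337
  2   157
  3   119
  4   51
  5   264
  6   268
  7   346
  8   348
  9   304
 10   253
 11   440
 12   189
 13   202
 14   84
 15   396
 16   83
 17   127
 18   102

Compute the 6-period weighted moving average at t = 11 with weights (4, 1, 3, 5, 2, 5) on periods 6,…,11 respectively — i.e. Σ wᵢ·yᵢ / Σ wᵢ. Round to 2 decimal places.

Weighted sum: 4·268 + 1·346 + 3·348 + 5·304 + 2·253 + 5·440 = 1072 + 346 + 1044 + 1520 + 506 + 2200 = 6688
Weight total: 4 + 1 + 3 + 5 + 2 + 5 = 20
WMA = 6688 / 20 = 334.40

334.40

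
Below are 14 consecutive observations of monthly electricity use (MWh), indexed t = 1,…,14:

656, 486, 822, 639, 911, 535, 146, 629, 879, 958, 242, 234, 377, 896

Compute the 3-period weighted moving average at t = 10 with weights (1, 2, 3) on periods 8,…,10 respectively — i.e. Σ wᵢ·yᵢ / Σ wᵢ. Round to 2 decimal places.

Weighted sum: 1·629 + 2·879 + 3·958 = 629 + 1758 + 2874 = 5261
Weight total: 1 + 2 + 3 = 6
WMA = 5261 / 6 = 876.83

876.83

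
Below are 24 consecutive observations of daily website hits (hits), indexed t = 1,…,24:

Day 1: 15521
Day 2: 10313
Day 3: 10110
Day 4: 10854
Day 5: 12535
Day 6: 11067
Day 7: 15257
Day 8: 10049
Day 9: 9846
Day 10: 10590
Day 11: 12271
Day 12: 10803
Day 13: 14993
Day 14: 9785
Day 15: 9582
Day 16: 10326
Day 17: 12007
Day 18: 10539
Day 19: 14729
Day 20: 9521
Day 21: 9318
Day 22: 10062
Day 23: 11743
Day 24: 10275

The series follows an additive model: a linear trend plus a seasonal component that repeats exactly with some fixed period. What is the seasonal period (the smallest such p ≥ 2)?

6

First differences y_{t+1} − y_t: -5208, -203, 744, 1681, -1468, 4190, -5208, -203, 744, 1681, -1468, 4190, -5208, -203, …
The difference pattern repeats every 6 terms and not for any smaller step, so p = 6.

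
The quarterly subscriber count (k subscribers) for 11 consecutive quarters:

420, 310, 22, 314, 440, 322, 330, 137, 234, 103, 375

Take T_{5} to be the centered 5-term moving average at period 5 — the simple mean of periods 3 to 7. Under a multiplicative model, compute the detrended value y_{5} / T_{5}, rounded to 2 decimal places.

Trend T_5 = (22 + 314 + 440 + 322 + 330) / 5 = 1428/5 = 285.6000
Ratio to trend: 440 / 285.6000 = 1.54

1.54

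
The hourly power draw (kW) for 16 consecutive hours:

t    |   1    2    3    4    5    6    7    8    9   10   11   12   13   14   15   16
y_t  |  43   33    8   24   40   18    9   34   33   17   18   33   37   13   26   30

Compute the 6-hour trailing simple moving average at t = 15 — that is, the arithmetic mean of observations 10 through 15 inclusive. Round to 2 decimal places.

Sum of periods 10–15: 17 + 18 + 33 + 37 + 13 + 26 = 144
Divide by 6: 144 / 6 = 24.00

24.00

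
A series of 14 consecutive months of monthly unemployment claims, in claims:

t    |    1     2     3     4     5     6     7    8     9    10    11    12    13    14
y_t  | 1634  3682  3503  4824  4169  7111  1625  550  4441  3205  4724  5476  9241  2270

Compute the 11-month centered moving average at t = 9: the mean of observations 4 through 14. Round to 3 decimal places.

Sum of periods 4–14: 4824 + 4169 + 7111 + 1625 + 550 + 4441 + 3205 + 4724 + 5476 + 9241 + 2270 = 47636
Divide by 11: 47636 / 11 = 4330.545

4330.545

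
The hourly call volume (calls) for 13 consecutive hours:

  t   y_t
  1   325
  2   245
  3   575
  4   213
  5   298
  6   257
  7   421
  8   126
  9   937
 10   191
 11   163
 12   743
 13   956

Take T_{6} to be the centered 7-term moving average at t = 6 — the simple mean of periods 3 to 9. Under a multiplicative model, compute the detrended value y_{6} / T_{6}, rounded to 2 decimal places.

Trend T_6 = (575 + 213 + 298 + 257 + 421 + 126 + 937) / 7 = 2827/7 = 403.8571
Ratio to trend: 257 / 403.8571 = 0.64

0.64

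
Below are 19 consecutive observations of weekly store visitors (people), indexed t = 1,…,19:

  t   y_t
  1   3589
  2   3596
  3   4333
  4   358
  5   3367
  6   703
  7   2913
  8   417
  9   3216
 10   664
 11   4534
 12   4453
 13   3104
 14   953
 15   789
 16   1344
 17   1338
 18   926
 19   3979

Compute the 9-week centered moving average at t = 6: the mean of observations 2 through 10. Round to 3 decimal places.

Sum of periods 2–10: 3596 + 4333 + 358 + 3367 + 703 + 2913 + 417 + 3216 + 664 = 19567
Divide by 9: 19567 / 9 = 2174.111

2174.111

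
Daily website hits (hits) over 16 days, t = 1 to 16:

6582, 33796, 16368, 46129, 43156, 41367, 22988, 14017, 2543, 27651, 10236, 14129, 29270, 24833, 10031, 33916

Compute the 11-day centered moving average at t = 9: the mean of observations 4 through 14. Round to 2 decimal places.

Sum of periods 4–14: 46129 + 43156 + 41367 + 22988 + 14017 + 2543 + 27651 + 10236 + 14129 + 29270 + 24833 = 276319
Divide by 11: 276319 / 11 = 25119.91

25119.91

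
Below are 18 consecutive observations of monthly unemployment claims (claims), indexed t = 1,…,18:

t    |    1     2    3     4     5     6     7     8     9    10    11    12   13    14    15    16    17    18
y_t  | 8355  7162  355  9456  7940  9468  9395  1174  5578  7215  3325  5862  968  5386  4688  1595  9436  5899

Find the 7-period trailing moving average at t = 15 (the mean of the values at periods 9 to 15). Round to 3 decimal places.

4717.429

Sum of periods 9–15: 5578 + 7215 + 3325 + 5862 + 968 + 5386 + 4688 = 33022
Divide by 7: 33022 / 7 = 4717.429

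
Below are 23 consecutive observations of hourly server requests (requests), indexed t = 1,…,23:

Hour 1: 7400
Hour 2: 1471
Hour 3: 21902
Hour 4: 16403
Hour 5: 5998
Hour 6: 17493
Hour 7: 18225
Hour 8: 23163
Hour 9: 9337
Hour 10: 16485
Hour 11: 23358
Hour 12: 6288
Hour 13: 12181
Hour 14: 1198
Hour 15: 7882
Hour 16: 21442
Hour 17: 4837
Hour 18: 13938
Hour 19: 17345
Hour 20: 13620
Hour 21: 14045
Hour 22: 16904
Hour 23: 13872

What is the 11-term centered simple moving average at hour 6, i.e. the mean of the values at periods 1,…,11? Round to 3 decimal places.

14657.727

Sum of periods 1–11: 7400 + 1471 + 21902 + 16403 + 5998 + 17493 + 18225 + 23163 + 9337 + 16485 + 23358 = 161235
Divide by 11: 161235 / 11 = 14657.727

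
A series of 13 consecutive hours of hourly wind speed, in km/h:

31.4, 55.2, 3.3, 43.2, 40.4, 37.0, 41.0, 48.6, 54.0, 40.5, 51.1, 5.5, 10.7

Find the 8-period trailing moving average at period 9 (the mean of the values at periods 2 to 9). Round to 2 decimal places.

40.34

Sum of periods 2–9: 55.2 + 3.3 + 43.2 + 40.4 + 37.0 + 41.0 + 48.6 + 54.0 = 322.7
Divide by 8: 322.7 / 8 = 40.34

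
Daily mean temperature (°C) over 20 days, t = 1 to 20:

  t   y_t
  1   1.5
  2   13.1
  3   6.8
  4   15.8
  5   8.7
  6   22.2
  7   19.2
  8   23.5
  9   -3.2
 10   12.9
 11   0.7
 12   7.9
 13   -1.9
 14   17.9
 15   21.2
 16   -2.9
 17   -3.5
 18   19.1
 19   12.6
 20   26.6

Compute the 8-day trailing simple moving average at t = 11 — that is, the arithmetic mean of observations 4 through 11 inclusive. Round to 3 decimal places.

12.475

Sum of periods 4–11: 15.8 + 8.7 + 22.2 + 19.2 + 23.5 + (-3.2) + 12.9 + 0.7 = 99.8
Divide by 8: 99.8 / 8 = 12.475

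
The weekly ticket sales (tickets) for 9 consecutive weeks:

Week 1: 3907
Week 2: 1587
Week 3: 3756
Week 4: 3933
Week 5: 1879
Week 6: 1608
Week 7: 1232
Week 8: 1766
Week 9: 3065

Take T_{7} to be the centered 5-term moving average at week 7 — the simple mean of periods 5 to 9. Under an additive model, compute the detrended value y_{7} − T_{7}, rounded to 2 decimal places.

-678.00

Trend T_7 = (1879 + 1608 + 1232 + 1766 + 3065) / 5 = 9550/5 = 1910.0000
Detrended value: 1232 − 1910.0000 = -678.00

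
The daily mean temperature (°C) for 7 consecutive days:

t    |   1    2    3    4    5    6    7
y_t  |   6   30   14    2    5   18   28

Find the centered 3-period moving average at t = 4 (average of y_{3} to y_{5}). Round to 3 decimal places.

7.000

Sum of periods 3–5: 14 + 2 + 5 = 21
Divide by 3: 21 / 3 = 7.000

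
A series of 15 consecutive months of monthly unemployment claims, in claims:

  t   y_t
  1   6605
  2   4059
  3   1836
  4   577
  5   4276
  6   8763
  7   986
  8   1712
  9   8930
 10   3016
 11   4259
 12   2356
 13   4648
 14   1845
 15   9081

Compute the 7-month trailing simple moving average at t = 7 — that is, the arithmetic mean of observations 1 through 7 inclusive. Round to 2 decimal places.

3871.71

Sum of periods 1–7: 6605 + 4059 + 1836 + 577 + 4276 + 8763 + 986 = 27102
Divide by 7: 27102 / 7 = 3871.71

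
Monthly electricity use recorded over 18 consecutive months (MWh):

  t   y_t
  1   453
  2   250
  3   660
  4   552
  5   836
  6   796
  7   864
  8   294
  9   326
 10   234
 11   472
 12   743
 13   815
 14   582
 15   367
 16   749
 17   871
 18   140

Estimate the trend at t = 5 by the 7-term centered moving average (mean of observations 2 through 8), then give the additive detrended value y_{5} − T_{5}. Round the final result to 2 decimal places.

228.57

Trend T_5 = (250 + 660 + 552 + 836 + 796 + 864 + 294) / 7 = 4252/7 = 607.4286
Detrended value: 836 − 607.4286 = 228.57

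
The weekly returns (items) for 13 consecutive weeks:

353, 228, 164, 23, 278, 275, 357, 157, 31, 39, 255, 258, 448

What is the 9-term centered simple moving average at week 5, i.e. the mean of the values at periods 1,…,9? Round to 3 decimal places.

Sum of periods 1–9: 353 + 228 + 164 + 23 + 278 + 275 + 357 + 157 + 31 = 1866
Divide by 9: 1866 / 9 = 207.333

207.333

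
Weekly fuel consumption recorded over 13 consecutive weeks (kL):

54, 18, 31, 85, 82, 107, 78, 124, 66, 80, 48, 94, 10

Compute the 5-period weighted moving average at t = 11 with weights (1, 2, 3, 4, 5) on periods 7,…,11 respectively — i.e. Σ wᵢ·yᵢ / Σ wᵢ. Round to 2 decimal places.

Weighted sum: 1·78 + 2·124 + 3·66 + 4·80 + 5·48 = 78 + 248 + 198 + 320 + 240 = 1084
Weight total: 1 + 2 + 3 + 4 + 5 = 15
WMA = 1084 / 15 = 72.27

72.27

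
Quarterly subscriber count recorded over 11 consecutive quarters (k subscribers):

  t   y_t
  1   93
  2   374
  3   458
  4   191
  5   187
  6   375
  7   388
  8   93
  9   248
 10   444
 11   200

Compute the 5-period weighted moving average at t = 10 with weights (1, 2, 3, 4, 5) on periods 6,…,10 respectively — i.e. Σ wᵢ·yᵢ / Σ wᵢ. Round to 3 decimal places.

Weighted sum: 1·375 + 2·388 + 3·93 + 4·248 + 5·444 = 375 + 776 + 279 + 992 + 2220 = 4642
Weight total: 1 + 2 + 3 + 4 + 5 = 15
WMA = 4642 / 15 = 309.467

309.467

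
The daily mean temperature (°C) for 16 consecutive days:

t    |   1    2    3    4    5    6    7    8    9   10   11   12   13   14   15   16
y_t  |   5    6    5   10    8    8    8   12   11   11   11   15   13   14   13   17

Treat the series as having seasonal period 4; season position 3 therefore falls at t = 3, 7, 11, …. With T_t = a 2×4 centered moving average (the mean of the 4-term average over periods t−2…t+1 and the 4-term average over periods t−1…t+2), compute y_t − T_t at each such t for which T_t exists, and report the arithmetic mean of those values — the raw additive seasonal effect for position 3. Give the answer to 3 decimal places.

Season position 3 occurs at t = 3, 7, 11 (where T_t is defined).
t=3: T_3 = 6.87500; y_3 − T_3 = 5 − 6.87500 = -1.87500
t=7: T_7 = 9.37500; y_7 − T_7 = 8 − 9.37500 = -1.37500
t=11: T_11 = 12.25000; y_11 − T_11 = 11 − 12.25000 = -1.25000
Mean deviation: (-1.87500 + -1.37500 + -1.25000) / 3 = -1.500

-1.500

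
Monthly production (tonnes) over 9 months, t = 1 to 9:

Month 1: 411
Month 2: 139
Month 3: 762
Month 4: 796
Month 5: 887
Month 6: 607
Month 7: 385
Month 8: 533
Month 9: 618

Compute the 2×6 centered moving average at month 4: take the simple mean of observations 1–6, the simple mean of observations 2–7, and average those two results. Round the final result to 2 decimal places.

598.17

Sum over 1–6: 411 + 139 + 762 + 796 + 887 + 607 = 3602
Sum over 2–7: 139 + 762 + 796 + 887 + 607 + 385 = 3576
CMA at t=4 = (3602 + 3576) / (2·6) = 7178 / 12 = 598.17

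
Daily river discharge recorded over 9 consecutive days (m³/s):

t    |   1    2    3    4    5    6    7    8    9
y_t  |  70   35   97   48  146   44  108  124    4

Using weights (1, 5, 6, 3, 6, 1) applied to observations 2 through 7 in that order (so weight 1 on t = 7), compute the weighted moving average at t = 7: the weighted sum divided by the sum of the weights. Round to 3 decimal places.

73.545

Weighted sum: 1·35 + 5·97 + 6·48 + 3·146 + 6·44 + 1·108 = 35 + 485 + 288 + 438 + 264 + 108 = 1618
Weight total: 1 + 5 + 6 + 3 + 6 + 1 = 22
WMA = 1618 / 22 = 73.545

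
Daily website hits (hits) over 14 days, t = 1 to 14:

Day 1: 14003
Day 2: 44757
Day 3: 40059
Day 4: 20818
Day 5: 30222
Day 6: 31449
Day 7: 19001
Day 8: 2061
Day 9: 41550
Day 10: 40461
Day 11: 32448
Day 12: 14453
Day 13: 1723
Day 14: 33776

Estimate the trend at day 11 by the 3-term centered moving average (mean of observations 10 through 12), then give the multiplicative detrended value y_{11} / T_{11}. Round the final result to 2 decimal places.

1.11

Trend T_11 = (40461 + 32448 + 14453) / 3 = 87362/3 = 29120.6667
Ratio to trend: 32448 / 29120.6667 = 1.11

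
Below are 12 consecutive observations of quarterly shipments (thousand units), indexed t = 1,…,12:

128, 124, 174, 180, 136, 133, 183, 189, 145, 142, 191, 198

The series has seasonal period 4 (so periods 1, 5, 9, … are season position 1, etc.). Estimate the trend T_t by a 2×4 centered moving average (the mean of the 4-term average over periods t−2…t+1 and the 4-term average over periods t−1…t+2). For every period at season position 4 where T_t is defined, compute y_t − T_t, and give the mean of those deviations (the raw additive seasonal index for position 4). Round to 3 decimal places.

25.375

Season position 4 occurs at t = 4, 8 (where T_t is defined).
t=4: T_4 = 154.62500; y_4 − T_4 = 180 − 154.62500 = 25.37500
t=8: T_8 = 163.62500; y_8 − T_8 = 189 − 163.62500 = 25.37500
Mean deviation: (25.37500 + 25.37500) / 2 = 25.375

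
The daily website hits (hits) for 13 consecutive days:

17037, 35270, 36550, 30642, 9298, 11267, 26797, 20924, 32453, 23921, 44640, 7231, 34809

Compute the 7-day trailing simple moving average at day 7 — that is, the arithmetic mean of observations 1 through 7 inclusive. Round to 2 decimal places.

Sum of periods 1–7: 17037 + 35270 + 36550 + 30642 + 9298 + 11267 + 26797 = 166861
Divide by 7: 166861 / 7 = 23837.29

23837.29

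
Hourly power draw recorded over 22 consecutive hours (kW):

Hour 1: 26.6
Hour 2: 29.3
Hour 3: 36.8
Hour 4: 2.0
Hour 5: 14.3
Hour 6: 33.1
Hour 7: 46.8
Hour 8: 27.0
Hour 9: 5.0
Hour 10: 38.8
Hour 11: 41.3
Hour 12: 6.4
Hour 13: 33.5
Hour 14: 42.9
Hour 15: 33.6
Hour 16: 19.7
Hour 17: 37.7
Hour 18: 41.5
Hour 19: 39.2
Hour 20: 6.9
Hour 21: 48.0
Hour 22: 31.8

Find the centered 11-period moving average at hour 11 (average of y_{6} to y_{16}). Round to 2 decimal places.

Sum of periods 6–16: 33.1 + 46.8 + 27.0 + 5.0 + 38.8 + 41.3 + 6.4 + 33.5 + 42.9 + 33.6 + 19.7 = 328.1
Divide by 11: 328.1 / 11 = 29.83

29.83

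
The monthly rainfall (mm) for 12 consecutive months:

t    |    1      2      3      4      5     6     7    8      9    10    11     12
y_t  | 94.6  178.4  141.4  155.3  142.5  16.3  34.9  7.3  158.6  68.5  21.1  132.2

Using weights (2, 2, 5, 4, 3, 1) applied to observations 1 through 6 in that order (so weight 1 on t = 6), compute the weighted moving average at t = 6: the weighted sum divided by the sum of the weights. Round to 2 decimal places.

136.35

Weighted sum: 2·94.6 + 2·178.4 + 5·141.4 + 4·155.3 + 3·142.5 + 1·16.3 = 189.2 + 356.8 + 707.0 + 621.2 + 427.5 + 16.3 = 2318.0
Weight total: 2 + 2 + 5 + 4 + 3 + 1 = 17
WMA = 2318.0 / 17 = 136.35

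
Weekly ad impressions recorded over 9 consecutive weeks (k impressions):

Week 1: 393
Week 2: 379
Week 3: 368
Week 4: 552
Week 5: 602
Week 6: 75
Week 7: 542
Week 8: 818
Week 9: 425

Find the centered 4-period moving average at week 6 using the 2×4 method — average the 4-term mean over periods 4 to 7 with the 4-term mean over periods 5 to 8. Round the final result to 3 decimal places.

476.000

Sum over 4–7: 552 + 602 + 75 + 542 = 1771
Sum over 5–8: 602 + 75 + 542 + 818 = 2037
CMA at t=6 = (1771 + 2037) / (2·4) = 3808 / 8 = 476.000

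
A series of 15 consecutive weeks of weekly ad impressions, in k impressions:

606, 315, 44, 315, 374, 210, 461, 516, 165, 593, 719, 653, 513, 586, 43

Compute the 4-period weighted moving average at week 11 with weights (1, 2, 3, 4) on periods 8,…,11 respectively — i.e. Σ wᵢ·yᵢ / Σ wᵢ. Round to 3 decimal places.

550.100

Weighted sum: 1·516 + 2·165 + 3·593 + 4·719 = 516 + 330 + 1779 + 2876 = 5501
Weight total: 1 + 2 + 3 + 4 = 10
WMA = 5501 / 10 = 550.100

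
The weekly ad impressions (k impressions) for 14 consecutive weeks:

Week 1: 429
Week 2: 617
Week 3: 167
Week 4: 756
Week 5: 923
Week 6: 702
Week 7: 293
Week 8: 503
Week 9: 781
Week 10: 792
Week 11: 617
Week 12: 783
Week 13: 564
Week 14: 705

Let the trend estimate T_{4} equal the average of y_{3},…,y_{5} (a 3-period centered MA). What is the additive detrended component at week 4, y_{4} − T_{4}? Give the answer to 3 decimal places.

140.667

Trend T_4 = (167 + 756 + 923) / 3 = 1846/3 = 615.33333
Detrended value: 756 − 615.33333 = 140.667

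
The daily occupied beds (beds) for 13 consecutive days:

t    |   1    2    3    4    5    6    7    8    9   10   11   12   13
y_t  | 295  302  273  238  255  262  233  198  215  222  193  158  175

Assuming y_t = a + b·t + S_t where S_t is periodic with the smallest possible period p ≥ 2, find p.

4

First differences y_{t+1} − y_t: 7, -29, -35, 17, 7, -29, -35, 17, 7, -29, …
The difference pattern repeats every 4 terms and not for any smaller step, so p = 4.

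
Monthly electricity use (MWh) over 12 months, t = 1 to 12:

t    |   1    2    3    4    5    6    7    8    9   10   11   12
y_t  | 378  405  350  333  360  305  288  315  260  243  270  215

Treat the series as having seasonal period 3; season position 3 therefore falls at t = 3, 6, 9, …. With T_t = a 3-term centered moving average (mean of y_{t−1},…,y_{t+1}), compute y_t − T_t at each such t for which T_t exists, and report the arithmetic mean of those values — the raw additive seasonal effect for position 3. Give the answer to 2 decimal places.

Season position 3 occurs at t = 3, 6, 9 (where T_t is defined).
t=3: T_3 = 362.6667; y_3 − T_3 = 350 − 362.6667 = -12.6667
t=6: T_6 = 317.6667; y_6 − T_6 = 305 − 317.6667 = -12.6667
t=9: T_9 = 272.6667; y_9 − T_9 = 260 − 272.6667 = -12.6667
Mean deviation: (-12.6667 + -12.6667 + -12.6667) / 3 = -12.67

-12.67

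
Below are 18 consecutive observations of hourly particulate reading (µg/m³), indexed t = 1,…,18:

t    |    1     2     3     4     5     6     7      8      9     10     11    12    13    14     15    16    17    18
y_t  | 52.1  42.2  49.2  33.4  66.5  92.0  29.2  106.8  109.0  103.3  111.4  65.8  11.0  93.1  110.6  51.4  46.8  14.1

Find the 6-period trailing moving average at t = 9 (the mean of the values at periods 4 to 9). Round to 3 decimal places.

Sum of periods 4–9: 33.4 + 66.5 + 92.0 + 29.2 + 106.8 + 109.0 = 436.9
Divide by 6: 436.9 / 6 = 72.817

72.817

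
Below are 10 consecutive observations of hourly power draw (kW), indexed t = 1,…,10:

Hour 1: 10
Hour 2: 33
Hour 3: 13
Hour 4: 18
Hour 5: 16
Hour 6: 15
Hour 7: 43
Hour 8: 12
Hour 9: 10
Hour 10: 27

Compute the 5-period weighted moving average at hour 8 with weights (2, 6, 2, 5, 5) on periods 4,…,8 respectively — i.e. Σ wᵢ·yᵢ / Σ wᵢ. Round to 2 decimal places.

21.85

Weighted sum: 2·18 + 6·16 + 2·15 + 5·43 + 5·12 = 36 + 96 + 30 + 215 + 60 = 437
Weight total: 2 + 6 + 2 + 5 + 5 = 20
WMA = 437 / 20 = 21.85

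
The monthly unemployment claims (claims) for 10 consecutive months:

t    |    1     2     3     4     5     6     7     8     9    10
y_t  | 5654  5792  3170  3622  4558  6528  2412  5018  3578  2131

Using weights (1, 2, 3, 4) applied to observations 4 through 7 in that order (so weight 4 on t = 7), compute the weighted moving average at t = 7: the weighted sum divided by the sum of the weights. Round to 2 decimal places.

4197.00

Weighted sum: 1·3622 + 2·4558 + 3·6528 + 4·2412 = 3622 + 9116 + 19584 + 9648 = 41970
Weight total: 1 + 2 + 3 + 4 = 10
WMA = 41970 / 10 = 4197.00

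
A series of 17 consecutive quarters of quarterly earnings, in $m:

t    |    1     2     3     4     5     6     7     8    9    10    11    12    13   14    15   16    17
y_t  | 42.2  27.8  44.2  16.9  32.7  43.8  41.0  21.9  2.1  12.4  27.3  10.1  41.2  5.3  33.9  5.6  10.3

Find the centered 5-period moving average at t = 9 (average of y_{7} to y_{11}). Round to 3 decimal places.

20.940

Sum of periods 7–11: 41.0 + 21.9 + 2.1 + 12.4 + 27.3 = 104.7
Divide by 5: 104.7 / 5 = 20.940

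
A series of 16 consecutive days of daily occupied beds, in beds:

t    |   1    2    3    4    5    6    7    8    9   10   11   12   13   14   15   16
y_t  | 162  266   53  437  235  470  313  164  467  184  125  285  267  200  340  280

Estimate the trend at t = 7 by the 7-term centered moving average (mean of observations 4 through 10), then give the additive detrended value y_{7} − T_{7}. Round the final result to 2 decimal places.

Trend T_7 = (437 + 235 + 470 + 313 + 164 + 467 + 184) / 7 = 2270/7 = 324.2857
Detrended value: 313 − 324.2857 = -11.29

-11.29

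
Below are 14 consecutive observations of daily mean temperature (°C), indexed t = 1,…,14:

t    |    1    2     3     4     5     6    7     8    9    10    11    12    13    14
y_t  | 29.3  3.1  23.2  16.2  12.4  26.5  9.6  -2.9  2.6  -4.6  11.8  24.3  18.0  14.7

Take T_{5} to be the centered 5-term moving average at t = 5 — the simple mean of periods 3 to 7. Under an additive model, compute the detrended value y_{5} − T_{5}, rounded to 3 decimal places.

Trend T_5 = (23.2 + 16.2 + 12.4 + 26.5 + 9.6) / 5 = 87.9/5 = 17.58000
Detrended value: 12.4 − 17.58000 = -5.180

-5.180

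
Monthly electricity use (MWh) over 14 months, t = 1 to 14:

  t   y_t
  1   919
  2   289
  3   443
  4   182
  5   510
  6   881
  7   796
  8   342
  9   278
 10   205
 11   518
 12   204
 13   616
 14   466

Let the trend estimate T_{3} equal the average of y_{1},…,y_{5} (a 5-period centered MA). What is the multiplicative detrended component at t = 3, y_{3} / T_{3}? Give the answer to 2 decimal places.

0.95

Trend T_3 = (919 + 289 + 443 + 182 + 510) / 5 = 2343/5 = 468.6000
Ratio to trend: 443 / 468.6000 = 0.95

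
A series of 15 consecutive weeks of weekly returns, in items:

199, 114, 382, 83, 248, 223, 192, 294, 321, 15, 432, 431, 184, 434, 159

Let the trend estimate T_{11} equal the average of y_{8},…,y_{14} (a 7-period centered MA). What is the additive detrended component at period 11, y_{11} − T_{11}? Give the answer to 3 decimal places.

Trend T_11 = (294 + 321 + 15 + 432 + 431 + 184 + 434) / 7 = 2111/7 = 301.57143
Detrended value: 432 − 301.57143 = 130.429

130.429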